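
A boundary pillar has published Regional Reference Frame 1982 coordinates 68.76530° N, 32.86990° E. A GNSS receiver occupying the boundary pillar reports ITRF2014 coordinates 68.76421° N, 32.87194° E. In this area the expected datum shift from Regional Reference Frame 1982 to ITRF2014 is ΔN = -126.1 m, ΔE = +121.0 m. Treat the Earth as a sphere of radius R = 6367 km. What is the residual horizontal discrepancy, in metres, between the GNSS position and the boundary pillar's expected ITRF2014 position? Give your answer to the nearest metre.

Observed coordinate differences: Δφ = -0.00109°, Δλ = +0.00204°.
Converting to metres (1° lat = 111125 m, cos φ = 0.362189): observed ΔN = -121.1 m, observed ΔE = 82.1 m.
Subtracting the expected shift leaves a residual of -121.1 − (-126.1) = 5.0 m north and 82.1 − (121.0) = -38.9 m east.
Residual distance = √(5.0² + (-38.9)²) = 39.2 m.

39 m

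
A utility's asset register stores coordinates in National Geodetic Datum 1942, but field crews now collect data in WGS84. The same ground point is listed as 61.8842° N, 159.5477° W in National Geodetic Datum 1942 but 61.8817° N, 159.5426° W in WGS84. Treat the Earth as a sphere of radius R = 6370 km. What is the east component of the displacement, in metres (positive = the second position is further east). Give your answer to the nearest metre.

Δφ = 61.8817° − 61.8842° = -0.0025°; Δλ = -159.5426° − -159.5477° = +0.0051°.
1° along a meridian = πR/180 = 111177 m.
ΔN = Δφ × 111177 = -277.9 m; ΔE = Δλ × 111177 × cos(61.8842°) = +0.0051 × 111177 × 0.471255 = 267.2 m.

ΔE = 267 m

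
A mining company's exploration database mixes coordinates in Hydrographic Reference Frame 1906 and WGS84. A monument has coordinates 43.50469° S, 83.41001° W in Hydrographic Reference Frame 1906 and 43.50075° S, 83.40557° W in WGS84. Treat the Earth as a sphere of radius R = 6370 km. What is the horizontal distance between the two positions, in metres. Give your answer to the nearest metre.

Δφ = -43.50075° − -43.50469° = +0.00394°; Δλ = -83.40557° − -83.41001° = +0.00444°.
1° along a meridian = πR/180 = 111177 m.
ΔN = Δφ × 111177 = 438.0 m; ΔE = Δλ × 111177 × cos(-43.50469°) = +0.00444 × 111177 × 0.725318 = 358.0 m.
Distance = √(ΔE² + ΔN²) = √(358.0² + 438.0²) = 565.7 m.

566 m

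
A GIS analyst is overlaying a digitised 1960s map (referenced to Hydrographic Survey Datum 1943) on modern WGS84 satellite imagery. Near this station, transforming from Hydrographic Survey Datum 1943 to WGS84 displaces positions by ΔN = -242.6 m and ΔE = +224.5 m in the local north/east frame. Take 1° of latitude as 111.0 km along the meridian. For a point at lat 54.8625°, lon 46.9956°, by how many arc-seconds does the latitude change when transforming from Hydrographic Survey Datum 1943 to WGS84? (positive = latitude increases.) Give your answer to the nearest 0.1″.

Δφ = -7.9″

1° of latitude = 111.0 km, so Δφ = -242.6 / 111000 = -0.0021856° = -7.868″.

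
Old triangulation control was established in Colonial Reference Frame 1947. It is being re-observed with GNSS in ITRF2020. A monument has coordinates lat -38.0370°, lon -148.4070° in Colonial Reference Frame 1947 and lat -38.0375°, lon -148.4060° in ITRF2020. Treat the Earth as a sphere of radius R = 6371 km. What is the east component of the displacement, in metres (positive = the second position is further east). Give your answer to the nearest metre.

ΔE = 88 m

Δφ = -38.0375° − -38.0370° = -0.0005°; Δλ = -148.4060° − -148.4070° = +0.0010°.
1° along a meridian = πR/180 = 111195 m.
ΔN = Δφ × 111195 = -55.6 m; ΔE = Δλ × 111195 × cos(-38.0370°) = +0.0010 × 111195 × 0.787613 = 87.6 m.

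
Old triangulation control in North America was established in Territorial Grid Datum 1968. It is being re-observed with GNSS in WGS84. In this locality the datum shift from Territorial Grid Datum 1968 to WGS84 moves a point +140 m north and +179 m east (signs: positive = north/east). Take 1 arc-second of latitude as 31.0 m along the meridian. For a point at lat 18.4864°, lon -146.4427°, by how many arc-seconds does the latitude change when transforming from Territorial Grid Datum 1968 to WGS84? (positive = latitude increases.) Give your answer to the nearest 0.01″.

Δφ = 4.52″

1″ of latitude = 31.00 m, so Δφ = 140.0 / 31.00 = 4.516″.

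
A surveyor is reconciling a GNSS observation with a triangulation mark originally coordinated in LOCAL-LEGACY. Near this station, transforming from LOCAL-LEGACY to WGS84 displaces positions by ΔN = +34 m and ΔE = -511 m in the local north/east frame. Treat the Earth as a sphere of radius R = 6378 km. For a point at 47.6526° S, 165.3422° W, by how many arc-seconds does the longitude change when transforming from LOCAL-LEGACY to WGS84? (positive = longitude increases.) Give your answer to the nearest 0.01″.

At latitude -47.6526°, cos φ = 0.673624.
One radian of longitude at latitude φ spans R cos φ, so Δλ = ΔE / (R cos φ) = -511.0 / (6378000 × 0.673624) = -1.1894e-04 rad = -24.533″.

Δλ = -24.53″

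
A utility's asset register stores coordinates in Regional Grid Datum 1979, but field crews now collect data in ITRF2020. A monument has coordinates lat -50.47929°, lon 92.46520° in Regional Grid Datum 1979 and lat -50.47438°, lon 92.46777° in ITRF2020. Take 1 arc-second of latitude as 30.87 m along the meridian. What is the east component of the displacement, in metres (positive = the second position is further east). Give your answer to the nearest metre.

ΔE = 182 m

Δφ = -50.47438° − -50.47929° = +0.00491°; Δλ = 92.46777° − 92.46520° = +0.00257°.
1° of latitude = 3600 × 30.87 = 111132 m.
ΔN = Δφ × 111132 = 545.7 m; ΔE = Δλ × 111132 × cos(-50.47929°) = +0.00257 × 111132 × 0.636357 = 181.7 m.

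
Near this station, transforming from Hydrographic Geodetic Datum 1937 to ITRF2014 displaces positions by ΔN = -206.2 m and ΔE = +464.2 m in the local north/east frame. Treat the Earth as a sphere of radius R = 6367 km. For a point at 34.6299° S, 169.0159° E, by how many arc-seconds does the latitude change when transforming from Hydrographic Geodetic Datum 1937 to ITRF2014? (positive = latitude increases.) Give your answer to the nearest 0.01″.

Δφ = -6.68″

On a sphere of radius R, 1 rad of latitude = R, so Δφ = ΔN / R = -206.2 / 6367000 = -3.2386e-05 rad = -6.680″.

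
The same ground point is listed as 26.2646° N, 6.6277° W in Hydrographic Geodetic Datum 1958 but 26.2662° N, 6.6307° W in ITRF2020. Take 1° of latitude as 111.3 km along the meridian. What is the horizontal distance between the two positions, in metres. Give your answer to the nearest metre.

Δφ = 26.2662° − 26.2646° = +0.0016°; Δλ = -6.6307° − -6.6277° = -0.0030°.
ΔN = Δφ × 111300 = 178.1 m; ΔE = Δλ × 111300 × cos(26.2646°) = -0.0030 × 111300 × 0.896760 = -299.4 m.
Distance = √(ΔE² + ΔN²) = √((-299.4)² + 178.1²) = 348.4 m.

348 m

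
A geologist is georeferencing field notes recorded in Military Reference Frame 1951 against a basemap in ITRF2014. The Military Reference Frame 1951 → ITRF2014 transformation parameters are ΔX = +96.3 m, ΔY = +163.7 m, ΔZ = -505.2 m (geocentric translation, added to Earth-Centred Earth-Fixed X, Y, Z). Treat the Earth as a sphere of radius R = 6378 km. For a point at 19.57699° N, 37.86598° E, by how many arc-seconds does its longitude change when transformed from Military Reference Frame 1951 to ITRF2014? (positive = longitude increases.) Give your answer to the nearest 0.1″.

Δλ = 2.4″

sin φ = 0.335073, cos φ = 0.942192, sin λ = 0.613817, cos λ = 0.789449.
East component: ΔE = −sin λ·ΔX + cos λ·ΔY = −(0.613817)(96.3) + (0.789449)(163.7) = 70.12 m.
1° of latitude spans πR/180 = 111317 m; at latitude φ, 1° of longitude spans that × cos φ = 104882.1 m, so Δλ = 70.12 / 104882.1 × 3600 = 2.407″.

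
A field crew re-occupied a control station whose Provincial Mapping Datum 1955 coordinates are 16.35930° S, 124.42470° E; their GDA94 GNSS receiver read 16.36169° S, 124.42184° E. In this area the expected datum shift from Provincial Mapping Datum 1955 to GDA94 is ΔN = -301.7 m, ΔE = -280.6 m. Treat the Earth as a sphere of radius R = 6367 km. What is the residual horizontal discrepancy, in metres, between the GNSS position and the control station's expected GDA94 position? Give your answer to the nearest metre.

Observed coordinate differences: Δφ = -0.00239°, Δλ = -0.00286°.
Converting to metres (1° lat = 111125 m, cos φ = 0.959514): observed ΔN = -265.6 m, observed ΔE = -305.0 m.
Subtracting the expected shift leaves a residual of -265.6 − (-301.7) = 36.1 m north and -305.0 − (-280.6) = -24.4 m east.
Residual distance = √(36.1² + (-24.4)²) = 43.6 m.

44 m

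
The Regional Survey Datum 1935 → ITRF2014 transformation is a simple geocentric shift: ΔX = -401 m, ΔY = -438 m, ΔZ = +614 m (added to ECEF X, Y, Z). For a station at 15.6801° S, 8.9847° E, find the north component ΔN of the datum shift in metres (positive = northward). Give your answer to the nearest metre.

At φ = -15.6801°, λ = 8.9847°: sin φ = -0.270266, cos φ = 0.962786, sin λ = 0.156171, cos λ = 0.987730.
ΔN = −sin φ cos λ·ΔX − sin φ sin λ·ΔY + cos φ·ΔZ = −(-0.270266)(0.987730)(-401) − (-0.270266)(0.156171)(-438) + (0.962786)(614) = 465.62 m.

ΔN = 466 m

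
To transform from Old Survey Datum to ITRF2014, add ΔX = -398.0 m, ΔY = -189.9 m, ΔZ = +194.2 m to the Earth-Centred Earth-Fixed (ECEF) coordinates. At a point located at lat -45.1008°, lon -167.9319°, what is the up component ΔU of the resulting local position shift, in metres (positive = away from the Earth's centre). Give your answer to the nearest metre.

At φ = -45.1008°, λ = -167.9319°: sin φ = -0.708350, cos φ = 0.705862, sin λ = -0.209074, cos λ = -0.977900.
ΔU = cos φ cos λ·ΔX + cos φ sin λ·ΔY + sin φ·ΔZ = (0.705862)(-0.977900)(-398.0) + (0.705862)(-0.209074)(-189.9) + (-0.708350)(194.2) = 165.19 m.

ΔU = 165 m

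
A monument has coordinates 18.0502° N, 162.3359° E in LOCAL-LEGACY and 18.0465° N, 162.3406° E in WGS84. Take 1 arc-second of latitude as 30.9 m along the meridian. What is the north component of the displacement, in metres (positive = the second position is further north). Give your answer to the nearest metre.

ΔN = -412 m

Δφ = 18.0465° − 18.0502° = -0.0037°; Δλ = 162.3406° − 162.3359° = +0.0047°.
1° of latitude = 3600 × 30.90 = 111240 m.
ΔN = Δφ × 111240 = -411.6 m; ΔE = Δλ × 111240 × cos(18.0502°) = +0.0047 × 111240 × 0.950785 = 497.1 m.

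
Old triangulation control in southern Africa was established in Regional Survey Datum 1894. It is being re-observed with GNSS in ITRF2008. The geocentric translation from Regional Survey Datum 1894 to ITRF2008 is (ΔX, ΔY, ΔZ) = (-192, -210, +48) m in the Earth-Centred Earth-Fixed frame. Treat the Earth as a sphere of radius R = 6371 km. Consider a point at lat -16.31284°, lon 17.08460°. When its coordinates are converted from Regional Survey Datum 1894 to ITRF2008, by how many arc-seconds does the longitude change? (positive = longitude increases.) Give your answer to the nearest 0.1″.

sin φ = -0.280882, cos φ = 0.959742, sin λ = 0.293783, cos λ = 0.955872.
East component: ΔE = −sin λ·ΔX + cos λ·ΔY = −(0.293783)(-192) + (0.955872)(-210) = -144.33 m.
1° of latitude spans πR/180 = 111195 m; at latitude φ, 1° of longitude spans that × cos φ = 106718.5 m, so Δλ = -144.33 / 106718.5 × 3600 = -4.869″.

Δλ = -4.9″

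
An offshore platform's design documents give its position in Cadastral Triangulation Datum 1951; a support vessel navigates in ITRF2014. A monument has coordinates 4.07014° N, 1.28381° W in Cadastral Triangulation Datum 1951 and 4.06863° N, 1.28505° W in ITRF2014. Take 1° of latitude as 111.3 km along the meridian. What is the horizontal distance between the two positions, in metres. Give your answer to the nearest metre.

Δφ = 4.06863° − 4.07014° = -0.00151°; Δλ = -1.28505° − -1.28381° = -0.00124°.
ΔN = Δφ × 111300 = -168.1 m; ΔE = Δλ × 111300 × cos(4.07014°) = -0.00124 × 111300 × 0.997478 = -137.7 m.
Distance = √(ΔE² + ΔN²) = √((-137.7)² + (-168.1)²) = 217.2 m.

217 m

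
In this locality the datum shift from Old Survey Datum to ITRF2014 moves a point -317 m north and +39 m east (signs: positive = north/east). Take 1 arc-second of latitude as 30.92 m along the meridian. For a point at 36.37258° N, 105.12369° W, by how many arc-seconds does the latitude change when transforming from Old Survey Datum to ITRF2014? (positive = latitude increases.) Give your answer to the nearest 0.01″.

Δφ = -10.25″

1″ of latitude = 30.92 m, so Δφ = -317.0 / 30.92 = -10.252″.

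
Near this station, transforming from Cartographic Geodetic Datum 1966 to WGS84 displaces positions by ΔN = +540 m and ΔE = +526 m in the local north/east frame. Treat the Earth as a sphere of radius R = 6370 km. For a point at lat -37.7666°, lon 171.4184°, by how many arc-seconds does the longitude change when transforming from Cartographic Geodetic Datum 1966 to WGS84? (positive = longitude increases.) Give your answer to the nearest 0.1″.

At latitude -37.7666°, cos φ = 0.790512.
One radian of longitude at latitude φ spans R cos φ, so Δλ = ΔE / (R cos φ) = 526.0 / (6370000 × 0.790512) = 1.0446e-04 rad = 21.546″.

Δλ = 21.5″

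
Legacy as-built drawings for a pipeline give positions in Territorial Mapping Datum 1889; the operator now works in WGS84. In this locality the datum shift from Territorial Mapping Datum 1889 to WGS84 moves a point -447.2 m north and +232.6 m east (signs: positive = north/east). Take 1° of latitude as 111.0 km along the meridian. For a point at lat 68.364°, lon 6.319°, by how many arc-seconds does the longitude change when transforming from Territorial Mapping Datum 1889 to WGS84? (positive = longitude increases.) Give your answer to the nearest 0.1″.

At latitude 68.364°, cos φ = 0.368709.
1° of longitude at this latitude = 111.0 × cos φ = 40.93 km, so Δλ = 232.6 / 40926.7 = 0.0056833° = 20.460″.

Δλ = 20.5″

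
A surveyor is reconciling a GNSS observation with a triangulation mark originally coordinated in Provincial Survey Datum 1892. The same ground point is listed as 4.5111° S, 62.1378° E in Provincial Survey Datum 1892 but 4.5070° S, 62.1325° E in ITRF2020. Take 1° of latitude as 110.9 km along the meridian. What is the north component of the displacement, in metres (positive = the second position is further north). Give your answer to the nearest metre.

ΔN = 455 m

Δφ = -4.5070° − -4.5111° = +0.0041°; Δλ = 62.1325° − 62.1378° = -0.0053°.
ΔN = Δφ × 110900 = 454.7 m; ΔE = Δλ × 110900 × cos(-4.5111°) = -0.0053 × 110900 × 0.996902 = -585.9 m.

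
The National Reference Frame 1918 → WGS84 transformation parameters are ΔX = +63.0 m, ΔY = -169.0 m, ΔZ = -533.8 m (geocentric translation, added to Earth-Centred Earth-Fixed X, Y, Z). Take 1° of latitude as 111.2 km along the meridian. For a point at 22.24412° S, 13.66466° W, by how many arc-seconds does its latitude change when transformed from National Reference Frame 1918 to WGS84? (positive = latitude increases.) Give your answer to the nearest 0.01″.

Δφ = -14.76″

sin φ = -0.378554, cos φ = 0.925579, sin λ = -0.236239, cos λ = 0.971695.
North component: ΔN = −sin φ cos λ·ΔX − sin φ sin λ·ΔY + cos φ·ΔZ = −(-0.378554)(0.971695)(63.0) − (-0.378554)(-0.236239)(-169.0) + (0.925579)(-533.8) = -455.79 m.
1° of latitude spans 111200 m, so Δφ = -455.79 / 111200 × 3600 = -14.756″.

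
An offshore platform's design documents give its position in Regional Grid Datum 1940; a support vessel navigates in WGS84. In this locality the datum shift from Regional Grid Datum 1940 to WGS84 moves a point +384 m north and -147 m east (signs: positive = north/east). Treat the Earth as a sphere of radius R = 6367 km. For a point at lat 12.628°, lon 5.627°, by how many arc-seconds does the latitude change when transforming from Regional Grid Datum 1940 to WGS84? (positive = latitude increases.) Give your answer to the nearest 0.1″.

On a sphere of radius R, 1 rad of latitude = R, so Δφ = ΔN / R = 384.0 / 6367000 = 6.0311e-05 rad = 12.440″.

Δφ = 12.4″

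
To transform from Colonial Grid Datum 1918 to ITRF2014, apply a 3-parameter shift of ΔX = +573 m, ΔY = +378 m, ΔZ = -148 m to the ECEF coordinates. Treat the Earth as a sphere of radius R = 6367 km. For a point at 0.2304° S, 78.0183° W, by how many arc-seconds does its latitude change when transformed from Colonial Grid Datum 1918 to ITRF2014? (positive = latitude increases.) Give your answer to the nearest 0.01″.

Δφ = -4.83″

sin φ = -0.004021, cos φ = 0.999992, sin λ = -0.978214, cos λ = 0.207599.
North component: ΔN = −sin φ cos λ·ΔX − sin φ sin λ·ΔY + cos φ·ΔZ = −(-0.004021)(0.207599)(573) − (-0.004021)(-0.978214)(378) + (0.999992)(-148) = -149.01 m.
1° of latitude spans πR/180 = 111125 m, so Δφ = -149.01 / 111125 × 3600 = -4.827″.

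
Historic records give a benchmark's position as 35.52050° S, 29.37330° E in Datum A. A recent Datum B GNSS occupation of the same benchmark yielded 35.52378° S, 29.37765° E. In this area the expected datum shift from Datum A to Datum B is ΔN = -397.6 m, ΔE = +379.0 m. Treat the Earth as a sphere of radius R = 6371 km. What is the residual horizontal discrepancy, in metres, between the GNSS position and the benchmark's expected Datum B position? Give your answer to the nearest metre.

36 m

Observed coordinate differences: Δφ = -0.00328°, Δλ = +0.00435°.
Converting to metres (1° lat = 111195 m, cos φ = 0.813908): observed ΔN = -364.7 m, observed ΔE = 393.7 m.
Subtracting the expected shift leaves a residual of -364.7 − (-397.6) = 32.9 m north and 393.7 − (379.0) = 14.7 m east.
Residual distance = √(32.9² + 14.7²) = 36.0 m.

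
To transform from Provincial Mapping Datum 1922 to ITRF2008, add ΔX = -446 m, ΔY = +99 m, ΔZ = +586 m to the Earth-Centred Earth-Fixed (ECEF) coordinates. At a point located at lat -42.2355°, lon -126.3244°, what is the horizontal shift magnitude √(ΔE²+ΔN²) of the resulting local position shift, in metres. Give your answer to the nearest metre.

The local east axis at (φ, λ) is (−sin λ, cos λ, 0), so ΔE = −sin(-126.3244°)·(-446) + cos(-126.3244°)·99 = -417.97 m.
The local north axis is (−sin φ cos λ, −sin φ sin λ, cos φ), giving ΔN = 177.584 − 53.614 + 433.868 = 557.84 m.
Horizontal magnitude = √(ΔE² + ΔN²) = √((-417.97)² + 557.84²) = 697.05 m.

697 m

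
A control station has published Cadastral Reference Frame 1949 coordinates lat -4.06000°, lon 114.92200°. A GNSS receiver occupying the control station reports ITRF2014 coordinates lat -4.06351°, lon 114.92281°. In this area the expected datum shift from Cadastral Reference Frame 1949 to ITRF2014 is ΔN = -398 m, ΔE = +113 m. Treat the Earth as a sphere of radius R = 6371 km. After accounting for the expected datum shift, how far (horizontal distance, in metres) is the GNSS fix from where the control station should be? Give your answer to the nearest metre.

Observed coordinate differences: Δφ = -0.00351°, Δλ = +0.00081°.
Converting to metres (1° lat = 111195 m, cos φ = 0.997490): observed ΔN = -390.3 m, observed ΔE = 89.8 m.
Subtracting the expected shift leaves a residual of -390.3 − (-398) = 7.7 m north and 89.8 − (113) = -23.2 m east.
Residual distance = √(7.7² + (-23.2)²) = 24.4 m.

24 m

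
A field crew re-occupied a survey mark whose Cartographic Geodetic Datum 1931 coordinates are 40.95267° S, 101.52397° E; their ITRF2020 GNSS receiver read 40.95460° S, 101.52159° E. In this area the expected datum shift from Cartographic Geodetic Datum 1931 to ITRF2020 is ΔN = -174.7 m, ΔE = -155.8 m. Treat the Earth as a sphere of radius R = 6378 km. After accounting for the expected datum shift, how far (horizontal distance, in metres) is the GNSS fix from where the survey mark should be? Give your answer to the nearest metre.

60 m

Observed coordinate differences: Δφ = -0.00193°, Δλ = -0.00238°.
Converting to metres (1° lat = 111317 m, cos φ = 0.755251): observed ΔN = -214.8 m, observed ΔE = -200.1 m.
Subtracting the expected shift leaves a residual of -214.8 − (-174.7) = -40.1 m north and -200.1 − (-155.8) = -44.3 m east.
Residual distance = √((-40.1)² + (-44.3)²) = 59.8 m.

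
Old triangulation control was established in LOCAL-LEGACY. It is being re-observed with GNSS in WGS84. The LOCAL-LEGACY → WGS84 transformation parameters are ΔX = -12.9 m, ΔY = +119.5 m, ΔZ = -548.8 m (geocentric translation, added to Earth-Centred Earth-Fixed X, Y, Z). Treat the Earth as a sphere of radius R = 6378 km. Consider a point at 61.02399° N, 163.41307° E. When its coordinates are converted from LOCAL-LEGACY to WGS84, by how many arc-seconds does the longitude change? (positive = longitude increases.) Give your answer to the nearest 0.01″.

sin φ = 0.874823, cos φ = 0.484443, sin λ = 0.285470, cos λ = -0.958388.
East component: ΔE = −sin λ·ΔX + cos λ·ΔY = −(0.285470)(-12.9) + (-0.958388)(119.5) = -110.84 m.
1° of latitude spans πR/180 = 111317 m; at latitude φ, 1° of longitude spans that × cos φ = 53926.8 m, so Δλ = -110.84 / 53926.8 × 3600 = -7.400″.

Δλ = -7.40″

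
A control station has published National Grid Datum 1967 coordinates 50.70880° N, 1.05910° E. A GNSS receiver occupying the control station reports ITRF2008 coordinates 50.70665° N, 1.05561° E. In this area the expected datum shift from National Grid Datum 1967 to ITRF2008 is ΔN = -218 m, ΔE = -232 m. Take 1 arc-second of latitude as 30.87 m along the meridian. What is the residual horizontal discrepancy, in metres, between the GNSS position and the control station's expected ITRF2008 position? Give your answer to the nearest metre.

Observed coordinate differences: Δφ = -0.00215°, Δλ = -0.00349°.
Converting to metres (1° lat = 111132 m, cos φ = 0.633262): observed ΔN = -238.9 m, observed ΔE = -245.6 m.
Subtracting the expected shift leaves a residual of -238.9 − (-218) = -20.9 m north and -245.6 − (-232) = -13.6 m east.
Residual distance = √((-20.9)² + (-13.6)²) = 25.0 m.

25 m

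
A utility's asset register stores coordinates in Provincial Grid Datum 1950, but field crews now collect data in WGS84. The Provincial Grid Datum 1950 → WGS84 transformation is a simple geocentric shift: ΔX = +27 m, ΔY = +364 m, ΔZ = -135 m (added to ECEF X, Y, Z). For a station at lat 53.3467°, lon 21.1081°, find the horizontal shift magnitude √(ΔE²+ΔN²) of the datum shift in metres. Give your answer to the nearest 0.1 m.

388.9 m

At φ = 53.3467°, λ = 21.1081°: sin φ = 0.802262, cos φ = 0.596971, sin λ = 0.360129, cos λ = 0.932903.
ΔE = −sin λ·ΔX + cos λ·ΔY = −(0.360129)·(27) + (0.932903)·(364) = 329.85 m.
ΔN = −sin φ cos λ·ΔX − sin φ sin λ·ΔY + cos φ·ΔZ = −(0.802262)(0.932903)(27) − (0.802262)(0.360129)(364) + (0.596971)(-135) = -205.96 m.
Horizontal magnitude = √(ΔE² + ΔN²) = √(329.85² + (-205.96)²) = 388.88 m.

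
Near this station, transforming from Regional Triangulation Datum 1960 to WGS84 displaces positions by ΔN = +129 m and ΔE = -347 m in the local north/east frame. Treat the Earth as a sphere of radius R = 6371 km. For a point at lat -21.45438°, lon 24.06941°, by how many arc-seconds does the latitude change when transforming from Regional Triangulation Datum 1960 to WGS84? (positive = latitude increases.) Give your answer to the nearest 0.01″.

Δφ = 4.18″

On a sphere of radius R, 1 rad of latitude = R, so Δφ = ΔN / R = 129.0 / 6371000 = 2.0248e-05 rad = 4.176″.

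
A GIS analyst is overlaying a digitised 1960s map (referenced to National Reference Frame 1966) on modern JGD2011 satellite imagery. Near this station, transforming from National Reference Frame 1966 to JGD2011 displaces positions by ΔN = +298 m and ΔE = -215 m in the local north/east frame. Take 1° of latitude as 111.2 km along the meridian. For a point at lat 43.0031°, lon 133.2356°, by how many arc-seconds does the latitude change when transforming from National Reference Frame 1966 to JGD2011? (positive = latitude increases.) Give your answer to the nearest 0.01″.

1° of latitude = 111.2 km, so Δφ = 298.0 / 111200 = 0.0026799° = 9.647″.

Δφ = 9.65″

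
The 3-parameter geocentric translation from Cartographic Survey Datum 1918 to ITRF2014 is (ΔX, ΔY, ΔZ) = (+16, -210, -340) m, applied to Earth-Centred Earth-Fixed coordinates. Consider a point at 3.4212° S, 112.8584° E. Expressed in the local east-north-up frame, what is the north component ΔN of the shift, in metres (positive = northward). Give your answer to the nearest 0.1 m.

ΔN = -351.3 m

The local north axis is (−sin φ cos λ, −sin φ sin λ, cos φ), giving ΔN = -0.371 − 11.548 − 339.394 = -351.31 m.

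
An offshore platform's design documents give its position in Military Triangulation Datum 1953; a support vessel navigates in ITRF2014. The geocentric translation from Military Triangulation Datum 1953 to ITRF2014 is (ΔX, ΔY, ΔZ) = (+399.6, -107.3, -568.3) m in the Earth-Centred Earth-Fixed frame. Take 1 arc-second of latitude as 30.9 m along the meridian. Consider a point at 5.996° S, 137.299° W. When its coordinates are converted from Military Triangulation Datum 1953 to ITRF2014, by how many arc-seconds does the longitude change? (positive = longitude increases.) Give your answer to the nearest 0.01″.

Δλ = 11.38″

sin φ = -0.104459, cos φ = 0.994529, sin λ = -0.678172, cos λ = -0.734903.
East component: ΔE = −sin λ·ΔX + cos λ·ΔY = −(-0.678172)(399.6) + (-0.734903)(-107.3) = 349.85 m.
1° of latitude spans 3600 × 30.90 = 111240 m; at latitude φ, 1° of longitude spans that × cos φ = 110631.4 m, so Δλ = 349.85 / 110631.4 × 3600 = 11.384″.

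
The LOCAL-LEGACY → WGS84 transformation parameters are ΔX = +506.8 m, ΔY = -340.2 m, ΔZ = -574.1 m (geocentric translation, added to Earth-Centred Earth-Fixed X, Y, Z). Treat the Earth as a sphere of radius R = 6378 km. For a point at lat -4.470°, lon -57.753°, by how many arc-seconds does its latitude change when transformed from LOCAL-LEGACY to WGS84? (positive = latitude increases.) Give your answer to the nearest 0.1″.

Δφ = -17.1″

sin φ = -0.077937, cos φ = 0.996958, sin λ = -0.845756, cos λ = 0.533570.
North component: ΔN = −sin φ cos λ·ΔX − sin φ sin λ·ΔY + cos φ·ΔZ = −(-0.077937)(0.533570)(506.8) − (-0.077937)(-0.845756)(-340.2) + (0.996958)(-574.1) = -528.85 m.
1° of latitude spans πR/180 = 111317 m, so Δφ = -528.85 / 111317 × 3600 = -17.103″.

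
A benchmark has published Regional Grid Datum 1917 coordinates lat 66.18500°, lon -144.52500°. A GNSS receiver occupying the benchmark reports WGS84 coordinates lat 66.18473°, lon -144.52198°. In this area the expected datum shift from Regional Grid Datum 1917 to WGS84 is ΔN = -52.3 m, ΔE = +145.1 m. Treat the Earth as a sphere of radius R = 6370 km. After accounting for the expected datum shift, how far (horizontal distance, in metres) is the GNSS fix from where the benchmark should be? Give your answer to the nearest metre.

Observed coordinate differences: Δφ = -0.00027°, Δλ = +0.00302°.
Converting to metres (1° lat = 111177 m, cos φ = 0.403785): observed ΔN = -30.0 m, observed ΔE = 135.6 m.
Subtracting the expected shift leaves a residual of -30.0 − (-52.3) = 22.3 m north and 135.6 − (145.1) = -9.5 m east.
Residual distance = √(22.3² + (-9.5)²) = 24.2 m.

24 m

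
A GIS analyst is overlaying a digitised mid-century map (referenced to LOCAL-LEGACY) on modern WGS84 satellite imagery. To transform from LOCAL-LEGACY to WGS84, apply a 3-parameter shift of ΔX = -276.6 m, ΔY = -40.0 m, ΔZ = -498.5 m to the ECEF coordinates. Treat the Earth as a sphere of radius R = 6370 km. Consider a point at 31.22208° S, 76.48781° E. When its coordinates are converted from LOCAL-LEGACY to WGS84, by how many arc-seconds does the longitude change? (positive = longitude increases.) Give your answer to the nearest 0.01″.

Δλ = 9.83″

sin φ = -0.518357, cos φ = 0.855165, sin λ = 0.972320, cos λ = 0.233652.
East component: ΔE = −sin λ·ΔX + cos λ·ΔY = −(0.972320)(-276.6) + (0.233652)(-40.0) = 259.60 m.
1° of latitude spans πR/180 = 111177 m; at latitude φ, 1° of longitude spans that × cos φ = 95075.0 m, so Δλ = 259.60 / 95075.0 × 3600 = 9.830″.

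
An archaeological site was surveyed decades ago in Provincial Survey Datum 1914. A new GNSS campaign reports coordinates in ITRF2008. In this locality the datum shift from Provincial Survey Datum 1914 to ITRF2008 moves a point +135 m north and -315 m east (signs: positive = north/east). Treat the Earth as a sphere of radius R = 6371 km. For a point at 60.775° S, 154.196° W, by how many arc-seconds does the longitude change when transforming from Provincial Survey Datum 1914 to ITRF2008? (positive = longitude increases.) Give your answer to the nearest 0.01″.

Δλ = -20.89″

At latitude -60.775°, cos φ = 0.488240.
One radian of longitude at latitude φ spans R cos φ, so Δλ = ΔE / (R cos φ) = -315.0 / (6371000 × 0.488240) = -1.0127e-04 rad = -20.888″.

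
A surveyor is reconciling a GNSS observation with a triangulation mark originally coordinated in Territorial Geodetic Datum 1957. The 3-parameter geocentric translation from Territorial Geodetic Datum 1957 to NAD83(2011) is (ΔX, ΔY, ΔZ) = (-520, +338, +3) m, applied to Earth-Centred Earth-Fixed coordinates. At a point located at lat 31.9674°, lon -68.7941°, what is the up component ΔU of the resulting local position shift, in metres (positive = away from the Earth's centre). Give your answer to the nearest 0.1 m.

The local up (radial) axis is (cos φ cos λ, cos φ sin λ, sin φ), giving ΔU = -159.570 − 267.326 + 1.588 = -425.31 m.

ΔU = -425.3 m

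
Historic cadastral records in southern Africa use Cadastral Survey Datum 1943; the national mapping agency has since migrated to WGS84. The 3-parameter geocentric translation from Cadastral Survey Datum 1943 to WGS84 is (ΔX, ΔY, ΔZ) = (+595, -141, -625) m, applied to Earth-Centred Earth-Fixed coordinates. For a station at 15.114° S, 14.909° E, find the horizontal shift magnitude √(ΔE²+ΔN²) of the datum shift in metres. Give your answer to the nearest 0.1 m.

The local east axis at (φ, λ) is (−sin λ, cos λ, 0), so ΔE = −sin(14.909°)·595 + cos(14.909°)·(-141) = -289.34 m.
The local north axis is (−sin φ cos λ, −sin φ sin λ, cos φ), giving ΔN = 149.918 − 9.459 − 603.381 = -462.92 m.
Horizontal magnitude = √(ΔE² + ΔN²) = √((-289.34)² + (-462.92)²) = 545.91 m.

545.9 m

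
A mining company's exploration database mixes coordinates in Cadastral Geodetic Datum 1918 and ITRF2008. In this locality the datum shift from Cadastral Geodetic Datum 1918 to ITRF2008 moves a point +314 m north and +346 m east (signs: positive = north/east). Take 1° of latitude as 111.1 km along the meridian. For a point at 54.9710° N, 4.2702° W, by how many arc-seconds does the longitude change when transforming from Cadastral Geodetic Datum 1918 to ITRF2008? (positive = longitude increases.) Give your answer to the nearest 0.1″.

Δλ = 19.5″

At latitude 54.9710°, cos φ = 0.573991.
1° of longitude at this latitude = 111.1 × cos φ = 63.77 km, so Δλ = 346.0 / 63770.4 = 0.0054257° = 19.533″.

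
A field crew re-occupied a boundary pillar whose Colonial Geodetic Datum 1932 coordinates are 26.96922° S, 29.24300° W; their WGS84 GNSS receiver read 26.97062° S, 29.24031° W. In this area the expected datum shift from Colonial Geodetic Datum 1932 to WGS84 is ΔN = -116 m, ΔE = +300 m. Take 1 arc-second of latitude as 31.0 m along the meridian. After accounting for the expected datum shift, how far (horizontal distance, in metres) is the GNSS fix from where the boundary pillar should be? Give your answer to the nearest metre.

52 m

Observed coordinate differences: Δφ = -0.00140°, Δλ = +0.00269°.
Converting to metres (1° lat = 111600 m, cos φ = 0.891250): observed ΔN = -156.2 m, observed ΔE = 267.6 m.
Subtracting the expected shift leaves a residual of -156.2 − (-116) = -40.2 m north and 267.6 − (300) = -32.4 m east.
Residual distance = √((-40.2)² + (-32.4)²) = 51.7 m.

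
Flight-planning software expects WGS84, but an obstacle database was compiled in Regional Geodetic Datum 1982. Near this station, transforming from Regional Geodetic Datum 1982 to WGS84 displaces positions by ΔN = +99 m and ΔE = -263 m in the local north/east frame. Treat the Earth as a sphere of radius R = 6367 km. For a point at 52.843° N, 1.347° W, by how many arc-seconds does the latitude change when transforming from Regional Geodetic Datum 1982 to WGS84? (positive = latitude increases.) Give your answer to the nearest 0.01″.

On a sphere of radius R, 1 rad of latitude = R, so Δφ = ΔN / R = 99.0 / 6367000 = 1.5549e-05 rad = 3.207″.

Δφ = 3.21″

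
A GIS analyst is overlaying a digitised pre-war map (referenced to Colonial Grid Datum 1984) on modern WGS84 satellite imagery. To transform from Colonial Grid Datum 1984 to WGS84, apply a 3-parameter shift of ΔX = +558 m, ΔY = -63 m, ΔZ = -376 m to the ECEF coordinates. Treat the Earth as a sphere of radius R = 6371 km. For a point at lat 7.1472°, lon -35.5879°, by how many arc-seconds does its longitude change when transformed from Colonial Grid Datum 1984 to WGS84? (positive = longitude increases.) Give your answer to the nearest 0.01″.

Δλ = 8.92″

sin φ = 0.124419, cos φ = 0.992230, sin λ = -0.581951, cos λ = 0.813224.
East component: ΔE = −sin λ·ΔX + cos λ·ΔY = −(-0.581951)(558) + (0.813224)(-63) = 273.50 m.
1° of latitude spans πR/180 = 111195 m; at latitude φ, 1° of longitude spans that × cos φ = 110330.9 m, so Δλ = 273.50 / 110330.9 × 3600 = 8.924″.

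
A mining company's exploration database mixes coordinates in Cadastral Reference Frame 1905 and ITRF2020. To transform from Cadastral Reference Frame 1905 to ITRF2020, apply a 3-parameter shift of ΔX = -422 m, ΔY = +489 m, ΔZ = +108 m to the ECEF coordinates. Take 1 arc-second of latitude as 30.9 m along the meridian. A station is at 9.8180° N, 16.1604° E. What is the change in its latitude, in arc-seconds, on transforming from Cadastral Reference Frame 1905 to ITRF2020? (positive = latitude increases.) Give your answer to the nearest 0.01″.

sin φ = 0.170519, cos φ = 0.985354, sin λ = 0.278327, cos λ = 0.960486.
North component: ΔN = −sin φ cos λ·ΔX − sin φ sin λ·ΔY + cos φ·ΔZ = −(0.170519)(0.960486)(-422) − (0.170519)(0.278327)(489) + (0.985354)(108) = 152.33 m.
1° of latitude spans 3600 × 30.90 = 111240 m, so Δφ = 152.33 / 111240 × 3600 = 4.930″.

Δφ = 4.93″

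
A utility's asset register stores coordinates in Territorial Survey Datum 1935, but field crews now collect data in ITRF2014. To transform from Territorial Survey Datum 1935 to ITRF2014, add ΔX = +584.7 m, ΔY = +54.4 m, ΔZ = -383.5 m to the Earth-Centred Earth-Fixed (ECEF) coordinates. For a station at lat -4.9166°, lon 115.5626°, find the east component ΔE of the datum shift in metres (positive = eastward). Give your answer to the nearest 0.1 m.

At φ = -4.9166°, λ = 115.5626°: sin φ = -0.085706, cos φ = 0.996321, sin λ = 0.902114, cos λ = -0.431497.
ΔE = −sin λ·ΔX + cos λ·ΔY = −(0.902114)·(584.7) + (-0.431497)·(54.4) = -550.94 m.

ΔE = -550.9 m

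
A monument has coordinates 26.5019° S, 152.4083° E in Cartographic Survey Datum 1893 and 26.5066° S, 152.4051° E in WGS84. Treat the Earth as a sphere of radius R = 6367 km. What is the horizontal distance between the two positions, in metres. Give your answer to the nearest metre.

612 m

Δφ = -26.5066° − -26.5019° = -0.0047°; Δλ = 152.4051° − 152.4083° = -0.0032°.
1° along a meridian = πR/180 = 111125 m.
ΔN = Δφ × 111125 = -522.3 m; ΔE = Δλ × 111125 × cos(-26.5019°) = -0.0032 × 111125 × 0.894920 = -318.2 m.
Distance = √(ΔE² + ΔN²) = √((-318.2)² + (-522.3)²) = 611.6 m.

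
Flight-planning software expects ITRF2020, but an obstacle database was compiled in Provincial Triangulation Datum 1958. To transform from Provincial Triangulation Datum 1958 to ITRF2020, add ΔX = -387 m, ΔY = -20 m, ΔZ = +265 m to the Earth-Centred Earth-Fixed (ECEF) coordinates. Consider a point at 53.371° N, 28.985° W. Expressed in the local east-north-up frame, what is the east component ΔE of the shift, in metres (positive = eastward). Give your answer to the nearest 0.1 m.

ΔE = -205.0 m

At φ = 53.371°, λ = -28.985°: sin φ = 0.802516, cos φ = 0.596631, sin λ = -0.484581, cos λ = 0.874747.
ΔE = −sin λ·ΔX + cos λ·ΔY = −(-0.484581)·(-387) + (0.874747)·(-20) = -205.03 m.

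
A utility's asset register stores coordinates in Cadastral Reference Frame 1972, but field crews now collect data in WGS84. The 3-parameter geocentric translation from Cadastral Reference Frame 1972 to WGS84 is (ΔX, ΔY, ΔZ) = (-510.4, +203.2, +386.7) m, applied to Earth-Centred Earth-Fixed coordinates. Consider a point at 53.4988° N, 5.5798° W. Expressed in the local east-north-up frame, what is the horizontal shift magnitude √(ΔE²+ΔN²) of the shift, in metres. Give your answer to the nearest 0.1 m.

The local east axis at (φ, λ) is (−sin λ, cos λ, 0), so ΔE = −sin(-5.5798°)·(-510.4) + cos(-5.5798°)·203.2 = 152.61 m.
The local north axis is (−sin φ cos λ, −sin φ sin λ, cos φ), giving ΔN = 408.338 + 15.882 + 230.024 = 654.24 m.
Horizontal magnitude = √(ΔE² + ΔN²) = √(152.61² + 654.24²) = 671.81 m.

671.8 m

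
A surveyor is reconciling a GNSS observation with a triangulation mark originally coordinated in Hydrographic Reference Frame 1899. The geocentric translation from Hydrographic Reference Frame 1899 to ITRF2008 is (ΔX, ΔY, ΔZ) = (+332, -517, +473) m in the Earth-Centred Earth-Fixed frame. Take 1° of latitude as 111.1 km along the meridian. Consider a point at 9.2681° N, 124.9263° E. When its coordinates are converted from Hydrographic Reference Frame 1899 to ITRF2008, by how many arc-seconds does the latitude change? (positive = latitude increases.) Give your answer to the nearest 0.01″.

Δφ = 18.33″

sin φ = 0.161054, cos φ = 0.986946, sin λ = 0.819889, cos λ = -0.572522.
North component: ΔN = −sin φ cos λ·ΔX − sin φ sin λ·ΔY + cos φ·ΔZ = −(0.161054)(-0.572522)(332) − (0.161054)(0.819889)(-517) + (0.986946)(473) = 565.71 m.
1° of latitude spans 111100 m, so Δφ = 565.71 / 111100 × 3600 = 18.331″.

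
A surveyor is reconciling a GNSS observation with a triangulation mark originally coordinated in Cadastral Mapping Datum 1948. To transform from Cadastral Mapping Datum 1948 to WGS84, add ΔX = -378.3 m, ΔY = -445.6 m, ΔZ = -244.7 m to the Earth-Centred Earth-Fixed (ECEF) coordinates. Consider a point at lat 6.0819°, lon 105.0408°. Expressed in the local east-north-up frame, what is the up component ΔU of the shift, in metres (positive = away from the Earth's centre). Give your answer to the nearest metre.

ΔU = -356 m

The local up (radial) axis is (cos φ cos λ, cos φ sin λ, sin φ), giving ΔU = 97.619 − 427.912 − 25.926 = -356.22 m.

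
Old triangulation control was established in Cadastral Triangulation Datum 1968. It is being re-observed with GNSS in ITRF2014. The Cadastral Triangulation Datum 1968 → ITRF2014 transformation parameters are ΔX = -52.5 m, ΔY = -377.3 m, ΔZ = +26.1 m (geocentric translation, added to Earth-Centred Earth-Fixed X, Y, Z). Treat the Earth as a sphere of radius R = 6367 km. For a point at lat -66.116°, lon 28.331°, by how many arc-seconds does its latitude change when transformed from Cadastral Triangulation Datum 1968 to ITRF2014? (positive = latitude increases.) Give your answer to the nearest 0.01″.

Δφ = -6.33″

sin φ = -0.914367, cos φ = 0.404886, sin λ = 0.474565, cos λ = 0.880221.
North component: ΔN = −sin φ cos λ·ΔX − sin φ sin λ·ΔY + cos φ·ΔZ = −(-0.914367)(0.880221)(-52.5) − (-0.914367)(0.474565)(-377.3) + (0.404886)(26.1) = -195.41 m.
1° of latitude spans πR/180 = 111125 m, so Δφ = -195.41 / 111125 × 3600 = -6.330″.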